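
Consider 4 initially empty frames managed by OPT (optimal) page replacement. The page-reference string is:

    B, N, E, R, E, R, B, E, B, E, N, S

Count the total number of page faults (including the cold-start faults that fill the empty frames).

5

B → fault, frames [B]
N → fault, frames [B, N]
E → fault, frames [B, N, E]
R → fault, frames [B, N, E, R]
E → hit
R → hit
B → hit
E → hit
B → hit
E → hit
N → hit
S → fault, evict R, frames [B, N, E, S]
Page faults: 5.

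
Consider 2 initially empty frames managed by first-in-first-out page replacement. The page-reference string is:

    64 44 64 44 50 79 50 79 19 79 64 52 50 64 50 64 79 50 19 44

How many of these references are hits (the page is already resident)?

64 → miss, frames {64}
44 → miss, frames {64,44}
64 → hit
44 → hit
50 → miss, evict 64, frames {44,50}
79 → miss, evict 44, frames {50,79}
50 → hit
79 → hit
19 → miss, evict 50, frames {79,19}
79 → hit
64 → miss, evict 79, frames {19,64}
52 → miss, evict 19, frames {64,52}
50 → miss, evict 64, frames {52,50}
64 → miss, evict 52, frames {50,64}
50 → hit
64 → hit
79 → miss, evict 50, frames {64,79}
50 → miss, evict 64, frames {79,50}
19 → miss, evict 79, frames {50,19}
44 → miss, evict 50, frames {19,44}
Hits: 7.

7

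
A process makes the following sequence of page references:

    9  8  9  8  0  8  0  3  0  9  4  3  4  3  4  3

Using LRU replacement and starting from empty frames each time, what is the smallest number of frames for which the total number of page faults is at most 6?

4

f=1: 16 faults
f=2: 7 faults
f=3: 7 faults
f=4: 5 faults
f=5: 5 faults
Smallest f with faults ≤ 6 is 4.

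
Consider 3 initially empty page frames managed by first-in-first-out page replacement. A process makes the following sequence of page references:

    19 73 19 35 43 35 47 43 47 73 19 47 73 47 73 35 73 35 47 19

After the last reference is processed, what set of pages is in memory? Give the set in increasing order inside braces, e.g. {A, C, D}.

{19, 35, 47}

19 → miss, frames [19]
73 → miss, frames [19, 73]
19 → hit
35 → miss, frames [19, 73, 35]
43 → miss, evict 19, frames [73, 35, 43]
35 → hit
47 → miss, evict 73, frames [35, 43, 47]
43 → hit
47 → hit
73 → miss, evict 35, frames [43, 47, 73]
19 → miss, evict 43, frames [47, 73, 19]
47 → hit
73 → hit
47 → hit
73 → hit
35 → miss, evict 47, frames [73, 19, 35]
73 → hit
35 → hit
47 → miss, evict 73, frames [19, 35, 47]
19 → hit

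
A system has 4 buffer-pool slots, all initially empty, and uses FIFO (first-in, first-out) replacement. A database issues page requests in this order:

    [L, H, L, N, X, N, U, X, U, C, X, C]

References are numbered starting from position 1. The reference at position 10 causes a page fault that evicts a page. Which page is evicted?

H

pos 1: L → fault, frames [L]
pos 2: H → fault, frames [L, H]
pos 3: L → hit
pos 4: N → fault, frames [L, H, N]
pos 5: X → fault, frames [L, H, N, X]
pos 6: N → hit
pos 7: U → fault, evict L, frames [H, N, X, U]
pos 8: X → hit
pos 9: U → hit
pos 10: C → fault, evict H, frames [N, X, U, C]
At position 10, page H is evicted.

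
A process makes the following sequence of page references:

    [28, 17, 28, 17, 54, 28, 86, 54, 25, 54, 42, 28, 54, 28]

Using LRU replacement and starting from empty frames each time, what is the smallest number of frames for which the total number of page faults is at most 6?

f=1: 14 faults
f=2: 10 faults
f=3: 7 faults
f=4: 7 faults
f=5: 6 faults
f=6: 6 faults
Smallest f with faults ≤ 6 is 5.

5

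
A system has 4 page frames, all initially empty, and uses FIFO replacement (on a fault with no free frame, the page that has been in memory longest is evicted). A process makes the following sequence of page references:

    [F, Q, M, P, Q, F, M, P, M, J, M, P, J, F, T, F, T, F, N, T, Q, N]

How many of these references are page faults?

F -> fault, frames {F}
Q -> fault, frames {F,Q}
M -> fault, frames {F,Q,M}
P -> fault, frames {F,Q,M,P}
Q -> hit
F -> hit
M -> hit
P -> hit
M -> hit
J -> fault, evict F, frames {Q,M,P,J}
M -> hit
P -> hit
J -> hit
F -> fault, evict Q, frames {M,P,J,F}
T -> fault, evict M, frames {P,J,F,T}
F -> hit
T -> hit
F -> hit
N -> fault, evict P, frames {J,F,T,N}
T -> hit
Q -> fault, evict J, frames {F,T,N,Q}
N -> hit
Page faults: 9.

9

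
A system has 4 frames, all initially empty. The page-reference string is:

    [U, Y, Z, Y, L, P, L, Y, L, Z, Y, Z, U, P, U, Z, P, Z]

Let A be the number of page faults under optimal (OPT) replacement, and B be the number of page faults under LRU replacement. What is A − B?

-1

Under OPT: F F F . F F . . . . . . F . . . . . → 6 faults.
Under LRU: F F F . F F . . . . . . F F . . . . → 7 faults.
A − B = 6 − 7 = -1.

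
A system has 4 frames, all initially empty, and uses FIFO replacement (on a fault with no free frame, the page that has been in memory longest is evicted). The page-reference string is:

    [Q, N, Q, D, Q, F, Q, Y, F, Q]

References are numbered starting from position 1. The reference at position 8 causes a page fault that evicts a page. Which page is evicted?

Q

pos 1: Q → fault, frames [Q]
pos 2: N → fault, frames [Q, N]
pos 3: Q → hit
pos 4: D → fault, frames [Q, N, D]
pos 5: Q → hit
pos 6: F → fault, frames [Q, N, D, F]
pos 7: Q → hit
pos 8: Y → fault, evict Q, frames [N, D, F, Y]
At position 8, page Q is evicted.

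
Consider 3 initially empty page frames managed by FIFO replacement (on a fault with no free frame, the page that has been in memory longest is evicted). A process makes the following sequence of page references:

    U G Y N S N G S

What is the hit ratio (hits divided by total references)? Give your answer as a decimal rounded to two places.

U → miss, frames {U}
G → miss, frames {U,G}
Y → miss, frames {U,G,Y}
N → miss, evict U, frames {G,Y,N}
S → miss, evict G, frames {Y,N,S}
N → hit
G → miss, evict Y, frames {N,S,G}
S → hit
Hits: 2 of 8 references → 2/8 = 0.2500.

0.25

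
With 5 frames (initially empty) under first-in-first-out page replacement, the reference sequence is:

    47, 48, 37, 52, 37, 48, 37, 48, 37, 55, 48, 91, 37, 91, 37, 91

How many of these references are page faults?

6

47: fault, frames [47]
48: fault, frames [47, 48]
37: fault, frames [47, 48, 37]
52: fault, frames [47, 48, 37, 52]
37: hit
48: hit
37: hit
48: hit
37: hit
55: fault, frames [47, 48, 37, 52, 55]
48: hit
91: fault, evict 47, frames [48, 37, 52, 55, 91]
37: hit
91: hit
37: hit
91: hit
Page faults: 6.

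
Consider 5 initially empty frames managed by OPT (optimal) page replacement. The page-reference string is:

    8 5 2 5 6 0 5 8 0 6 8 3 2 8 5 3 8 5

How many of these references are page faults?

8 → fault, frames {8}
5 → fault, frames {8,5}
2 → fault, frames {8,5,2}
5 → hit
6 → fault, frames {8,5,2,6}
0 → fault, frames {8,5,2,6,0}
5 → hit
8 → hit
0 → hit
6 → hit
8 → hit
3 → fault, evict 0, frames {8,5,2,6,3}
2 → hit
8 → hit
5 → hit
3 → hit
8 → hit
5 → hit
Page faults: 6.

6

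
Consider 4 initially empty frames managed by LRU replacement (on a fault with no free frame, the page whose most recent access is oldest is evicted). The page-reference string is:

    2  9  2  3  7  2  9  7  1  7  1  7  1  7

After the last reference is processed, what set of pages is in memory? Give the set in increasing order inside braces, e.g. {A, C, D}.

{1, 2, 7, 9}

2 -> fault, frames (2)
9 -> fault, frames (2 9)
2 -> hit
3 -> fault, frames (9 2 3)
7 -> fault, frames (9 2 3 7)
2 -> hit
9 -> hit
7 -> hit
1 -> fault, evict 3, frames (2 9 7 1)
7 -> hit
1 -> hit
7 -> hit
1 -> hit
7 -> hit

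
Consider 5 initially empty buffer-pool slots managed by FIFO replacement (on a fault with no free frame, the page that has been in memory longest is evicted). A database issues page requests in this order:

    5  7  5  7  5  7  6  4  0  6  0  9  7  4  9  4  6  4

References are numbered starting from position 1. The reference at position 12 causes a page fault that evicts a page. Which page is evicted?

pos 1: 5 -> miss, frames (5)
pos 2: 7 -> miss, frames (5 7)
pos 3: 5 -> hit
pos 4: 7 -> hit
pos 5: 5 -> hit
pos 6: 7 -> hit
pos 7: 6 -> miss, frames (5 7 6)
pos 8: 4 -> miss, frames (5 7 6 4)
pos 9: 0 -> miss, frames (5 7 6 4 0)
pos 10: 6 -> hit
pos 11: 0 -> hit
pos 12: 9 -> miss, evict 5, frames (7 6 4 0 9)
At position 12, page 5 is evicted.

5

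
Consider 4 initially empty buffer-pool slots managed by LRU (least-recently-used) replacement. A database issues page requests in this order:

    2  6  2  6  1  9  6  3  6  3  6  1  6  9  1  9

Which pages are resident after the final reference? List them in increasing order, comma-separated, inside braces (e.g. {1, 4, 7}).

{1, 3, 6, 9}

2 -> fault, frames {2}
6 -> fault, frames {2,6}
2 -> hit
6 -> hit
1 -> fault, frames {2,6,1}
9 -> fault, frames {2,6,1,9}
6 -> hit
3 -> fault, evict 2, frames {1,9,6,3}
6 -> hit
3 -> hit
6 -> hit
1 -> hit
6 -> hit
9 -> hit
1 -> hit
9 -> hit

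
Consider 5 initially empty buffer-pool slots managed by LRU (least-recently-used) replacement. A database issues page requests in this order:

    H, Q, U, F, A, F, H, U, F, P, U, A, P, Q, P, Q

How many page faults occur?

H: fault, frames (H)
Q: fault, frames (H Q)
U: fault, frames (H Q U)
F: fault, frames (H Q U F)
A: fault, frames (H Q U F A)
F: hit
H: hit
U: hit
F: hit
P: fault, evict Q, frames (A H U F P)
U: hit
A: hit
P: hit
Q: fault, evict H, frames (F U A P Q)
P: hit
Q: hit
Page faults: 7.

7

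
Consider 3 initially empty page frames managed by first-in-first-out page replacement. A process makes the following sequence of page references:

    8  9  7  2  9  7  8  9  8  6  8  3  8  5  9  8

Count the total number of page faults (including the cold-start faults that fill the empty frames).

8: miss, frames [8]
9: miss, frames [8, 9]
7: miss, frames [8, 9, 7]
2: miss, evict 8, frames [9, 7, 2]
9: hit
7: hit
8: miss, evict 9, frames [7, 2, 8]
9: miss, evict 7, frames [2, 8, 9]
8: hit
6: miss, evict 2, frames [8, 9, 6]
8: hit
3: miss, evict 8, frames [9, 6, 3]
8: miss, evict 9, frames [6, 3, 8]
5: miss, evict 6, frames [3, 8, 5]
9: miss, evict 3, frames [8, 5, 9]
8: hit
Page faults: 11.

11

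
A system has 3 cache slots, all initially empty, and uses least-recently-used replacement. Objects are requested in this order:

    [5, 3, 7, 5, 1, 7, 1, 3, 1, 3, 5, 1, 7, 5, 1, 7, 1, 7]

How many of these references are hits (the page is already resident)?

5: miss, frames {5}
3: miss, frames {5,3}
7: miss, frames {5,3,7}
5: hit
1: miss, evict 3, frames {7,5,1}
7: hit
1: hit
3: miss, evict 5, frames {7,1,3}
1: hit
3: hit
5: miss, evict 7, frames {1,3,5}
1: hit
7: miss, evict 3, frames {5,1,7}
5: hit
1: hit
7: hit
1: hit
7: hit
Hits: 11.

11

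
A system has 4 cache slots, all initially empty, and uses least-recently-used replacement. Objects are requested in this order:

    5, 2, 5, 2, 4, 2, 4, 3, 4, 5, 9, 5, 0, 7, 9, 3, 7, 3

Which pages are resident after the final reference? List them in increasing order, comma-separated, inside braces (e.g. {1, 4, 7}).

{0, 3, 7, 9}

5 -> fault, frames [5]
2 -> fault, frames [5, 2]
5 -> hit
2 -> hit
4 -> fault, frames [5, 2, 4]
2 -> hit
4 -> hit
3 -> fault, frames [5, 2, 4, 3]
4 -> hit
5 -> hit
9 -> fault, evict 2, frames [3, 4, 5, 9]
5 -> hit
0 -> fault, evict 3, frames [4, 9, 5, 0]
7 -> fault, evict 4, frames [9, 5, 0, 7]
9 -> hit
3 -> fault, evict 5, frames [0, 7, 9, 3]
7 -> hit
3 -> hit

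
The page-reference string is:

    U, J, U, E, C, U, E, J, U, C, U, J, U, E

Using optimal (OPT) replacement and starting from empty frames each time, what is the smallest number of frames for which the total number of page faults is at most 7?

f=1: 14 faults
f=2: 9 faults
f=3: 6 faults
f=4: 4 faults
Smallest f with faults ≤ 7 is 3.

3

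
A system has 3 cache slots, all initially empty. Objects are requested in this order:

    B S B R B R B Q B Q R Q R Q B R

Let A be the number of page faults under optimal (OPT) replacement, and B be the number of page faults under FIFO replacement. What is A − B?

Under OPT: F F . F . . . F . . . . . . . . → 4 faults.
Under FIFO: F F . F . . . F F . . . . . . . → 5 faults.
A − B = 4 − 5 = -1.

-1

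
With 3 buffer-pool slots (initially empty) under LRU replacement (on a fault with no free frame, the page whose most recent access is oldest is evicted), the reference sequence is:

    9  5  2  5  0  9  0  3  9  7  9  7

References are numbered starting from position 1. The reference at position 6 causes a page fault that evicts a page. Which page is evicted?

pos 1: 9 -> fault, frames [9]
pos 2: 5 -> fault, frames [9, 5]
pos 3: 2 -> fault, frames [9, 5, 2]
pos 4: 5 -> hit
pos 5: 0 -> fault, evict 9, frames [2, 5, 0]
pos 6: 9 -> fault, evict 2, frames [5, 0, 9]
At position 6, page 2 is evicted.

2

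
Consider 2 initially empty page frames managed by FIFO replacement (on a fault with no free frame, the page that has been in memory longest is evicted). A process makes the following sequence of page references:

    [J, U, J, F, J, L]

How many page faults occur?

J -> fault, frames [J]
U -> fault, frames [J, U]
J -> hit
F -> fault, evict J, frames [U, F]
J -> fault, evict U, frames [F, J]
L -> fault, evict F, frames [J, L]
Page faults: 5.

5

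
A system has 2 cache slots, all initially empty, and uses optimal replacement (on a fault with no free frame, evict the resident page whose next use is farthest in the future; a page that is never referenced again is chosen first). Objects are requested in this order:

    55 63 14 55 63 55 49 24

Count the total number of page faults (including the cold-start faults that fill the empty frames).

6

55: miss, frames {55}
63: miss, frames {55,63}
14: miss, evict 63, frames {55,14}
55: hit
63: miss, evict 14, frames {55,63}
55: hit
49: miss, evict 63, frames {55,49}
24: miss, evict 49, frames {55,24}
Page faults: 6.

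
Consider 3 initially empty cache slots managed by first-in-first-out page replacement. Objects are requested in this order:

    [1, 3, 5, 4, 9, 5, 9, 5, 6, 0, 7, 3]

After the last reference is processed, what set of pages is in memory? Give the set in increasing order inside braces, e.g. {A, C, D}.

1 → fault, frames (1)
3 → fault, frames (1 3)
5 → fault, frames (1 3 5)
4 → fault, evict 1, frames (3 5 4)
9 → fault, evict 3, frames (5 4 9)
5 → hit
9 → hit
5 → hit
6 → fault, evict 5, frames (4 9 6)
0 → fault, evict 4, frames (9 6 0)
7 → fault, evict 9, frames (6 0 7)
3 → fault, evict 6, frames (0 7 3)

{0, 3, 7}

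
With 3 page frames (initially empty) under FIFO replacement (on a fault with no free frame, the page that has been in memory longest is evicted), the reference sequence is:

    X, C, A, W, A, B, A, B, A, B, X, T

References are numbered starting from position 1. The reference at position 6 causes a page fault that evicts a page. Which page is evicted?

C

pos 1: X: miss, frames (X)
pos 2: C: miss, frames (X C)
pos 3: A: miss, frames (X C A)
pos 4: W: miss, evict X, frames (C A W)
pos 5: A: hit
pos 6: B: miss, evict C, frames (A W B)
At position 6, page C is evicted.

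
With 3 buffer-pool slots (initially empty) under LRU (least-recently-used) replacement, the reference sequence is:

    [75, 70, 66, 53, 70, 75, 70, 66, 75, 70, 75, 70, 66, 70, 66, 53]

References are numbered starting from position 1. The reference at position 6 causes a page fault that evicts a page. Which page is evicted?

66

pos 1: 75: fault, frames [75]
pos 2: 70: fault, frames [75, 70]
pos 3: 66: fault, frames [75, 70, 66]
pos 4: 53: fault, evict 75, frames [70, 66, 53]
pos 5: 70: hit
pos 6: 75: fault, evict 66, frames [53, 70, 75]
At position 6, page 66 is evicted.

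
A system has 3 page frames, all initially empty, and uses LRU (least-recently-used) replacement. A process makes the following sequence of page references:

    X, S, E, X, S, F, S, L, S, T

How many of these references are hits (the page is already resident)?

4

X: miss, frames (X)
S: miss, frames (X S)
E: miss, frames (X S E)
X: hit
S: hit
F: miss, evict E, frames (X S F)
S: hit
L: miss, evict X, frames (F S L)
S: hit
T: miss, evict F, frames (L S T)
Hits: 4.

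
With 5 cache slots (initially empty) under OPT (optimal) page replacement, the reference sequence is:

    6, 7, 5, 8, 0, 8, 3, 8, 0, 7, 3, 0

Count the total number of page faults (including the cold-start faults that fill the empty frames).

6 -> fault, frames {6}
7 -> fault, frames {6,7}
5 -> fault, frames {6,7,5}
8 -> fault, frames {6,7,5,8}
0 -> fault, frames {6,7,5,8,0}
8 -> hit
3 -> fault, evict 5, frames {6,7,8,0,3}
8 -> hit
0 -> hit
7 -> hit
3 -> hit
0 -> hit
Page faults: 6.

6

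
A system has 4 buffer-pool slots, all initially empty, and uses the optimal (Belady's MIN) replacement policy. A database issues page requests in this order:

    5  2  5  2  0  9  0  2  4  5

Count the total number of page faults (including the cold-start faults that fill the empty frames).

5 -> fault, frames (5)
2 -> fault, frames (5 2)
5 -> hit
2 -> hit
0 -> fault, frames (5 2 0)
9 -> fault, frames (5 2 0 9)
0 -> hit
2 -> hit
4 -> fault, evict 9, frames (5 2 0 4)
5 -> hit
Page faults: 5.

5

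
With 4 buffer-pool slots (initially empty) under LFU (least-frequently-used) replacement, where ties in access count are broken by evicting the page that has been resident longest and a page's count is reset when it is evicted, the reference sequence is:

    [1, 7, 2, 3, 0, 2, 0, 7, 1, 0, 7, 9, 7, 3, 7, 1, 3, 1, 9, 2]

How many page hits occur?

8

1: miss, frames (1)
7: miss, frames (1 7)
2: miss, frames (1 7 2)
3: miss, frames (1 7 2 3)
0: miss, evict 1, frames (7 2 3 0)
2: hit
0: hit
7: hit
1: miss, evict 3, frames (7 2 0 1)
0: hit
7: hit
9: miss, evict 1, frames (7 2 0 9)
7: hit
3: miss, evict 9, frames (7 2 0 3)
7: hit
1: miss, evict 3, frames (7 2 0 1)
3: miss, evict 1, frames (7 2 0 3)
1: miss, evict 3, frames (7 2 0 1)
9: miss, evict 1, frames (7 2 0 9)
2: hit
Hits: 8.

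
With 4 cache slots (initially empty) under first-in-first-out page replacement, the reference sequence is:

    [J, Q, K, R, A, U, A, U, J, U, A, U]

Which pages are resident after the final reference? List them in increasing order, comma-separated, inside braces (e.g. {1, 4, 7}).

J → fault, frames (J)
Q → fault, frames (J Q)
K → fault, frames (J Q K)
R → fault, frames (J Q K R)
A → fault, evict J, frames (Q K R A)
U → fault, evict Q, frames (K R A U)
A → hit
U → hit
J → fault, evict K, frames (R A U J)
U → hit
A → hit
U → hit

{A, J, R, U}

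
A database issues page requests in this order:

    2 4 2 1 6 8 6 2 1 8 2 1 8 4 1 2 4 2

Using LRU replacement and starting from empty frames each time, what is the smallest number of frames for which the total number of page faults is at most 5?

f=1: 18 faults
f=2: 15 faults
f=3: 10 faults
f=4: 6 faults
f=5: 5 faults
Smallest f with faults ≤ 5 is 5.

5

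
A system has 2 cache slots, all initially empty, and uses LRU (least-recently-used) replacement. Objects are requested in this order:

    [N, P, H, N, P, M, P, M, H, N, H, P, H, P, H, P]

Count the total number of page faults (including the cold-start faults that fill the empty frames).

9

N: fault, frames [N]
P: fault, frames [N, P]
H: fault, evict N, frames [P, H]
N: fault, evict P, frames [H, N]
P: fault, evict H, frames [N, P]
M: fault, evict N, frames [P, M]
P: hit
M: hit
H: fault, evict P, frames [M, H]
N: fault, evict M, frames [H, N]
H: hit
P: fault, evict N, frames [H, P]
H: hit
P: hit
H: hit
P: hit
Page faults: 9.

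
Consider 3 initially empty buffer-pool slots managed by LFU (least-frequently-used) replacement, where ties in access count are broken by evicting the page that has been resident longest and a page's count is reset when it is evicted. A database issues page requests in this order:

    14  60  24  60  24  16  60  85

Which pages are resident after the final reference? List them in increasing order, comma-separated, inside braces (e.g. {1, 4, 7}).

14 → fault, frames {14}
60 → fault, frames {14,60}
24 → fault, frames {14,60,24}
60 → hit
24 → hit
16 → fault, evict 14, frames {60,24,16}
60 → hit
85 → fault, evict 16, frames {60,24,85}

{24, 60, 85}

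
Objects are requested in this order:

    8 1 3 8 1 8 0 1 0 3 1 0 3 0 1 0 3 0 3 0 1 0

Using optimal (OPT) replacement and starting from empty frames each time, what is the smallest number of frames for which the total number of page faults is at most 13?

f=1: 22 faults
f=2: 10 faults
f=3: 4 faults
f=4: 4 faults
Smallest f with faults ≤ 13 is 2.

2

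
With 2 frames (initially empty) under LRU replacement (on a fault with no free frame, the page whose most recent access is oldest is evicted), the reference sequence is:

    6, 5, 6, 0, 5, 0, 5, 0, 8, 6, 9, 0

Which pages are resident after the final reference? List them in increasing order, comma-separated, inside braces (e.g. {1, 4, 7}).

{0, 9}

6 → fault, frames {6}
5 → fault, frames {6,5}
6 → hit
0 → fault, evict 5, frames {6,0}
5 → fault, evict 6, frames {0,5}
0 → hit
5 → hit
0 → hit
8 → fault, evict 5, frames {0,8}
6 → fault, evict 0, frames {8,6}
9 → fault, evict 8, frames {6,9}
0 → fault, evict 6, frames {9,0}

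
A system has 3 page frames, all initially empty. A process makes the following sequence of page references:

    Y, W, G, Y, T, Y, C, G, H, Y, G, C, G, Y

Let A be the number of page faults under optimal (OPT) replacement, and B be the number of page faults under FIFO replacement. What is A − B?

-4

Under OPT: F F F . F . F . F . . F . . → 7 faults.
Under FIFO: F F F . F F F F F F . F F . → 11 faults.
A − B = 7 − 11 = -4.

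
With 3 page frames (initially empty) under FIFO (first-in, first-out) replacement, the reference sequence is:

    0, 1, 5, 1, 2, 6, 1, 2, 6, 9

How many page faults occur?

0 -> fault, frames [0]
1 -> fault, frames [0, 1]
5 -> fault, frames [0, 1, 5]
1 -> hit
2 -> fault, evict 0, frames [1, 5, 2]
6 -> fault, evict 1, frames [5, 2, 6]
1 -> fault, evict 5, frames [2, 6, 1]
2 -> hit
6 -> hit
9 -> fault, evict 2, frames [6, 1, 9]
Page faults: 7.

7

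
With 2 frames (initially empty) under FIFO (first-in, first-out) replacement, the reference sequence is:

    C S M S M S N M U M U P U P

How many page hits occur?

6

C -> miss, frames (C)
S -> miss, frames (C S)
M -> miss, evict C, frames (S M)
S -> hit
M -> hit
S -> hit
N -> miss, evict S, frames (M N)
M -> hit
U -> miss, evict M, frames (N U)
M -> miss, evict N, frames (U M)
U -> hit
P -> miss, evict U, frames (M P)
U -> miss, evict M, frames (P U)
P -> hit
Hits: 6.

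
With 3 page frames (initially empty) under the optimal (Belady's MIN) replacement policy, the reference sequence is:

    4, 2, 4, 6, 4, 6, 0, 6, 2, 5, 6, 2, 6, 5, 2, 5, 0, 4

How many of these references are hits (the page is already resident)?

4 -> miss, frames (4)
2 -> miss, frames (4 2)
4 -> hit
6 -> miss, frames (4 2 6)
4 -> hit
6 -> hit
0 -> miss, evict 4, frames (2 6 0)
6 -> hit
2 -> hit
5 -> miss, evict 0, frames (2 6 5)
6 -> hit
2 -> hit
6 -> hit
5 -> hit
2 -> hit
5 -> hit
0 -> miss, evict 5, frames (2 6 0)
4 -> miss, evict 0, frames (2 6 4)
Hits: 11.

11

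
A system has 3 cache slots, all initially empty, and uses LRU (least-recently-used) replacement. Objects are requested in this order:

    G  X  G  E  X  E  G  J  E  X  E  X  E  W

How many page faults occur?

6

G -> miss, frames {G}
X -> miss, frames {G,X}
G -> hit
E -> miss, frames {X,G,E}
X -> hit
E -> hit
G -> hit
J -> miss, evict X, frames {E,G,J}
E -> hit
X -> miss, evict G, frames {J,E,X}
E -> hit
X -> hit
E -> hit
W -> miss, evict J, frames {X,E,W}
Page faults: 6.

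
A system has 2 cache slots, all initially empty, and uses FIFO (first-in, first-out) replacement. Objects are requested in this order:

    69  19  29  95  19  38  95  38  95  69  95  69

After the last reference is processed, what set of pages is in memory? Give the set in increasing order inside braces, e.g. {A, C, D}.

69 -> miss, frames {69}
19 -> miss, frames {69,19}
29 -> miss, evict 69, frames {19,29}
95 -> miss, evict 19, frames {29,95}
19 -> miss, evict 29, frames {95,19}
38 -> miss, evict 95, frames {19,38}
95 -> miss, evict 19, frames {38,95}
38 -> hit
95 -> hit
69 -> miss, evict 38, frames {95,69}
95 -> hit
69 -> hit

{69, 95}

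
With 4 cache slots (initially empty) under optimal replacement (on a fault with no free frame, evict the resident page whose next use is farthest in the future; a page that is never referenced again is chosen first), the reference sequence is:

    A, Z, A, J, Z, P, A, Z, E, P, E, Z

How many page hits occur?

A → miss, frames {A}
Z → miss, frames {A,Z}
A → hit
J → miss, frames {A,Z,J}
Z → hit
P → miss, frames {A,Z,J,P}
A → hit
Z → hit
E → miss, evict J, frames {A,Z,P,E}
P → hit
E → hit
Z → hit
Hits: 7.

7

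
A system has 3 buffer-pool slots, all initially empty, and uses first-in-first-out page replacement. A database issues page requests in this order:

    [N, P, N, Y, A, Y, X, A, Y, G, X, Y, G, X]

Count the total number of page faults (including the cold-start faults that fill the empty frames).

N -> miss, frames {N}
P -> miss, frames {N,P}
N -> hit
Y -> miss, frames {N,P,Y}
A -> miss, evict N, frames {P,Y,A}
Y -> hit
X -> miss, evict P, frames {Y,A,X}
A -> hit
Y -> hit
G -> miss, evict Y, frames {A,X,G}
X -> hit
Y -> miss, evict A, frames {X,G,Y}
G -> hit
X -> hit
Page faults: 7.

7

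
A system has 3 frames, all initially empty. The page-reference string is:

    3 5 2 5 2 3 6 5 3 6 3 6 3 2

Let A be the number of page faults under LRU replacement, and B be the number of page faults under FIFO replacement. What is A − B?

1

Under LRU: F F F . . . F F . . . . . F → 6 faults.
Under FIFO: F F F . . . F . F . . . . . → 5 faults.
A − B = 6 − 5 = 1.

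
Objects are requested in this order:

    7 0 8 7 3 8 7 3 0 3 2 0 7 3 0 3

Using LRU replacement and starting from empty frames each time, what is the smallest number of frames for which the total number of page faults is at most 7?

f=1: 16 faults
f=2: 14 faults
f=3: 8 faults
f=4: 5 faults
f=5: 5 faults
Smallest f with faults ≤ 7 is 4.

4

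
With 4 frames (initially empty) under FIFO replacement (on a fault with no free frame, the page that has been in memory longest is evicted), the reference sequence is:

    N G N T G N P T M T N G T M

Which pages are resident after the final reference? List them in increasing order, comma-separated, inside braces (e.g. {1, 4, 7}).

N -> miss, frames (N)
G -> miss, frames (N G)
N -> hit
T -> miss, frames (N G T)
G -> hit
N -> hit
P -> miss, frames (N G T P)
T -> hit
M -> miss, evict N, frames (G T P M)
T -> hit
N -> miss, evict G, frames (T P M N)
G -> miss, evict T, frames (P M N G)
T -> miss, evict P, frames (M N G T)
M -> hit

{G, M, N, T}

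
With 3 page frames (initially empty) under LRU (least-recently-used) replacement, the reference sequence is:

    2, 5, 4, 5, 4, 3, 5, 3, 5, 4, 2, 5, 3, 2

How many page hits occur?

8

2: miss, frames {2}
5: miss, frames {2,5}
4: miss, frames {2,5,4}
5: hit
4: hit
3: miss, evict 2, frames {5,4,3}
5: hit
3: hit
5: hit
4: hit
2: miss, evict 3, frames {5,4,2}
5: hit
3: miss, evict 4, frames {2,5,3}
2: hit
Hits: 8.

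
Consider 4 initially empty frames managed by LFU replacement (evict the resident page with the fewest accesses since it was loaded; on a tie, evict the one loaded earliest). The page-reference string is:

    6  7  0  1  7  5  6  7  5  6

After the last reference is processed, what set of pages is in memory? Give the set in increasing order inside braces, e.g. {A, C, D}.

{1, 5, 6, 7}

6 -> miss, frames {6}
7 -> miss, frames {6,7}
0 -> miss, frames {6,7,0}
1 -> miss, frames {6,7,0,1}
7 -> hit
5 -> miss, evict 6, frames {7,0,1,5}
6 -> miss, evict 0, frames {7,1,5,6}
7 -> hit
5 -> hit
6 -> hit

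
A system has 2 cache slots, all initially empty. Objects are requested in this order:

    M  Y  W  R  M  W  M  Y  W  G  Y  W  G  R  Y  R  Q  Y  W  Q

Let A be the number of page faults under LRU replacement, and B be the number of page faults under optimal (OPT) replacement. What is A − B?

6

Under LRU: F F F F F F . F F F F F F F F . F F F F → 18 faults.
Under OPT: F F F F . F . F . F . F . F F . F . F . → 12 faults.
A − B = 18 − 12 = 6.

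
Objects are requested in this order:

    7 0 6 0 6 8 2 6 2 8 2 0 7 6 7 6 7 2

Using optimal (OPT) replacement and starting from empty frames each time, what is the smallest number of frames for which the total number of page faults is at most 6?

f=1: 18 faults
f=2: 10 faults
f=3: 7 faults
f=4: 6 faults
f=5: 5 faults
Smallest f with faults ≤ 6 is 4.

4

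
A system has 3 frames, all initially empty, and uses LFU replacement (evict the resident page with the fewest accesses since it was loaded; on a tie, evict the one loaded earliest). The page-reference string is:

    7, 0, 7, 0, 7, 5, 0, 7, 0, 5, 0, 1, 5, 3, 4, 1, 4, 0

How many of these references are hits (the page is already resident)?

7 → miss, frames (7)
0 → miss, frames (7 0)
7 → hit
0 → hit
7 → hit
5 → miss, frames (7 0 5)
0 → hit
7 → hit
0 → hit
5 → hit
0 → hit
1 → miss, evict 5, frames (7 0 1)
5 → miss, evict 1, frames (7 0 5)
3 → miss, evict 5, frames (7 0 3)
4 → miss, evict 3, frames (7 0 4)
1 → miss, evict 4, frames (7 0 1)
4 → miss, evict 1, frames (7 0 4)
0 → hit
Hits: 9.

9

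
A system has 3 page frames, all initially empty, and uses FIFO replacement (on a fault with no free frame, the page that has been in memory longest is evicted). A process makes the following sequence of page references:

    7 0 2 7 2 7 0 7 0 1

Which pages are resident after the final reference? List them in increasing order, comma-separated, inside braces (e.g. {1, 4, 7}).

{0, 1, 2}

7: fault, frames (7)
0: fault, frames (7 0)
2: fault, frames (7 0 2)
7: hit
2: hit
7: hit
0: hit
7: hit
0: hit
1: fault, evict 7, frames (0 2 1)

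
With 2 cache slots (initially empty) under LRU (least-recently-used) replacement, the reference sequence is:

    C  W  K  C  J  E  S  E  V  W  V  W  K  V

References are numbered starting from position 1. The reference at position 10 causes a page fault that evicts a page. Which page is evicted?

pos 1: C -> miss, frames [C]
pos 2: W -> miss, frames [C, W]
pos 3: K -> miss, evict C, frames [W, K]
pos 4: C -> miss, evict W, frames [K, C]
pos 5: J -> miss, evict K, frames [C, J]
pos 6: E -> miss, evict C, frames [J, E]
pos 7: S -> miss, evict J, frames [E, S]
pos 8: E -> hit
pos 9: V -> miss, evict S, frames [E, V]
pos 10: W -> miss, evict E, frames [V, W]
At position 10, page E is evicted.

E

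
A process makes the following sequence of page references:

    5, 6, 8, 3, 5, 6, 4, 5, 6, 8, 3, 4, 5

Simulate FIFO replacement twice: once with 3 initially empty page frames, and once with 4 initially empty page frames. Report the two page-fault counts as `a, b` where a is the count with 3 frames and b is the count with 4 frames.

3 frames: F F F F F F F . . F F . F → 10 faults.
4 frames: F F F F . . F F F F F F F → 11 faults.
11 > 10: adding a frame increased faults — Belady's anomaly.

10, 11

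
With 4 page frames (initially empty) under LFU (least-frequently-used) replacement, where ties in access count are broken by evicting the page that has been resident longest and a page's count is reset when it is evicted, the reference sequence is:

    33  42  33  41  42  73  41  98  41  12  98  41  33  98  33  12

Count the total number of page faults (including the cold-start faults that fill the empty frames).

33: miss, frames [33]
42: miss, frames [33, 42]
33: hit
41: miss, frames [33, 42, 41]
42: hit
73: miss, frames [33, 42, 41, 73]
41: hit
98: miss, evict 73, frames [33, 42, 41, 98]
41: hit
12: miss, evict 98, frames [33, 42, 41, 12]
98: miss, evict 12, frames [33, 42, 41, 98]
41: hit
33: hit
98: hit
33: hit
12: miss, evict 42, frames [33, 41, 98, 12]
Page faults: 8.

8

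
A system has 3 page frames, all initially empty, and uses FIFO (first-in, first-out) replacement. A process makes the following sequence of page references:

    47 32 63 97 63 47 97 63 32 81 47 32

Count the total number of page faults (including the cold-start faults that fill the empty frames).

7

47: miss, frames (47)
32: miss, frames (47 32)
63: miss, frames (47 32 63)
97: miss, evict 47, frames (32 63 97)
63: hit
47: miss, evict 32, frames (63 97 47)
97: hit
63: hit
32: miss, evict 63, frames (97 47 32)
81: miss, evict 97, frames (47 32 81)
47: hit
32: hit
Page faults: 7.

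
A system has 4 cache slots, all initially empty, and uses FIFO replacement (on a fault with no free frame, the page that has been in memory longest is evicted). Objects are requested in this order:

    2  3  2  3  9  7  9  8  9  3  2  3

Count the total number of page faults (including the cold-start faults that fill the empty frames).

7

2: miss, frames (2)
3: miss, frames (2 3)
2: hit
3: hit
9: miss, frames (2 3 9)
7: miss, frames (2 3 9 7)
9: hit
8: miss, evict 2, frames (3 9 7 8)
9: hit
3: hit
2: miss, evict 3, frames (9 7 8 2)
3: miss, evict 9, frames (7 8 2 3)
Page faults: 7.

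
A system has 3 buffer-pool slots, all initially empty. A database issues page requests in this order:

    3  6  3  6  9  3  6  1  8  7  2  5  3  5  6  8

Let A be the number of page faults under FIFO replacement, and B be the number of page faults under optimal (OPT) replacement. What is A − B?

Under FIFO: F F . . F . . F F F F F F . F F → 11 faults.
Under OPT: F F . . F . . F F F F F . . . F → 9 faults.
A − B = 11 − 9 = 2.

2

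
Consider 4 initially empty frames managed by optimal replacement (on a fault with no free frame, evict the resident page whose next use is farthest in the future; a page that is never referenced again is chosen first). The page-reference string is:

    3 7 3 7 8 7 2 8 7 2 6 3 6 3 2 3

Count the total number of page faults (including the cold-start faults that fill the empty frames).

5

3: fault, frames [3]
7: fault, frames [3, 7]
3: hit
7: hit
8: fault, frames [3, 7, 8]
7: hit
2: fault, frames [3, 7, 8, 2]
8: hit
7: hit
2: hit
6: fault, evict 8, frames [3, 7, 2, 6]
3: hit
6: hit
3: hit
2: hit
3: hit
Page faults: 5.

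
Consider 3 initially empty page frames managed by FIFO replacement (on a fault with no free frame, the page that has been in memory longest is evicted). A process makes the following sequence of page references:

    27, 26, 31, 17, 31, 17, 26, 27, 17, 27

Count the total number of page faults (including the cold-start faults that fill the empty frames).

5

27 -> fault, frames (27)
26 -> fault, frames (27 26)
31 -> fault, frames (27 26 31)
17 -> fault, evict 27, frames (26 31 17)
31 -> hit
17 -> hit
26 -> hit
27 -> fault, evict 26, frames (31 17 27)
17 -> hit
27 -> hit
Page faults: 5.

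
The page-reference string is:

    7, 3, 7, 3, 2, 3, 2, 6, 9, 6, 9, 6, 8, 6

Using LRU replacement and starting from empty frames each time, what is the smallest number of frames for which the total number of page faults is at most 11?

2

f=1: 14 faults
f=2: 6 faults
f=3: 6 faults
f=4: 6 faults
f=5: 6 faults
f=6: 6 faults
Smallest f with faults ≤ 11 is 2.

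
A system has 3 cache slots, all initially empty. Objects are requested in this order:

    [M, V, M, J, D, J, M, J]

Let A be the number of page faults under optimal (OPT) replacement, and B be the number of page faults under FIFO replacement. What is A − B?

-1

Under OPT: F F . F F . . . → 4 faults.
Under FIFO: F F . F F . F . → 5 faults.
A − B = 4 − 5 = -1.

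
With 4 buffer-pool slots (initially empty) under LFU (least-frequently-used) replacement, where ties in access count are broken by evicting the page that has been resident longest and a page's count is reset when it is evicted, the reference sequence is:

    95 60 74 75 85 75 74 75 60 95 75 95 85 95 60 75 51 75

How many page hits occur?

9

95: miss, frames [95]
60: miss, frames [95, 60]
74: miss, frames [95, 60, 74]
75: miss, frames [95, 60, 74, 75]
85: miss, evict 95, frames [60, 74, 75, 85]
75: hit
74: hit
75: hit
60: hit
95: miss, evict 85, frames [60, 74, 75, 95]
75: hit
95: hit
85: miss, evict 60, frames [74, 75, 95, 85]
95: hit
60: miss, evict 85, frames [74, 75, 95, 60]
75: hit
51: miss, evict 60, frames [74, 75, 95, 51]
75: hit
Hits: 9.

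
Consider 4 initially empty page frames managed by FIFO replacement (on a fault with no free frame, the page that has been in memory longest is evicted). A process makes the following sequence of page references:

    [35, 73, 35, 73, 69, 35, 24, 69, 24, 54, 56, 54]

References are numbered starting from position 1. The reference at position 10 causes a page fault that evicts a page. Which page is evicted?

pos 1: 35 → fault, frames [35]
pos 2: 73 → fault, frames [35, 73]
pos 3: 35 → hit
pos 4: 73 → hit
pos 5: 69 → fault, frames [35, 73, 69]
pos 6: 35 → hit
pos 7: 24 → fault, frames [35, 73, 69, 24]
pos 8: 69 → hit
pos 9: 24 → hit
pos 10: 54 → fault, evict 35, frames [73, 69, 24, 54]
At position 10, page 35 is evicted.

35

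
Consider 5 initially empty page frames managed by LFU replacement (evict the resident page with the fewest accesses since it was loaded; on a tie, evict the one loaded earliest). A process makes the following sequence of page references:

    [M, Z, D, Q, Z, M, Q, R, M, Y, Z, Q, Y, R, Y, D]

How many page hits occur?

M -> miss, frames (M)
Z -> miss, frames (M Z)
D -> miss, frames (M Z D)
Q -> miss, frames (M Z D Q)
Z -> hit
M -> hit
Q -> hit
R -> miss, frames (M Z D Q R)
M -> hit
Y -> miss, evict D, frames (M Z Q R Y)
Z -> hit
Q -> hit
Y -> hit
R -> hit
Y -> hit
D -> miss, evict R, frames (M Z Q Y D)
Hits: 9.

9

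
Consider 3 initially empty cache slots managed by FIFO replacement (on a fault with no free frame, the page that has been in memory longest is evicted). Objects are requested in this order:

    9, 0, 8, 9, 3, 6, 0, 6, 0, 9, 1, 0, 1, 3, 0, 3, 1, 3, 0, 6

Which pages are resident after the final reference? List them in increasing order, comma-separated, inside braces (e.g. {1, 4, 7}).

9 → fault, frames [9]
0 → fault, frames [9, 0]
8 → fault, frames [9, 0, 8]
9 → hit
3 → fault, evict 9, frames [0, 8, 3]
6 → fault, evict 0, frames [8, 3, 6]
0 → fault, evict 8, frames [3, 6, 0]
6 → hit
0 → hit
9 → fault, evict 3, frames [6, 0, 9]
1 → fault, evict 6, frames [0, 9, 1]
0 → hit
1 → hit
3 → fault, evict 0, frames [9, 1, 3]
0 → fault, evict 9, frames [1, 3, 0]
3 → hit
1 → hit
3 → hit
0 → hit
6 → fault, evict 1, frames [3, 0, 6]

{0, 3, 6}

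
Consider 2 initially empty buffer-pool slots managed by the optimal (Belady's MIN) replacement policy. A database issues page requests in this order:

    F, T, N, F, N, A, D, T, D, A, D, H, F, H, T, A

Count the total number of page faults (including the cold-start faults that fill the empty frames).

F → miss, frames {F}
T → miss, frames {F,T}
N → miss, evict T, frames {F,N}
F → hit
N → hit
A → miss, evict N, frames {F,A}
D → miss, evict F, frames {A,D}
T → miss, evict A, frames {D,T}
D → hit
A → miss, evict T, frames {D,A}
D → hit
H → miss, evict D, frames {A,H}
F → miss, evict A, frames {H,F}
H → hit
T → miss, evict F, frames {H,T}
A → miss, evict T, frames {H,A}
Page faults: 11.

11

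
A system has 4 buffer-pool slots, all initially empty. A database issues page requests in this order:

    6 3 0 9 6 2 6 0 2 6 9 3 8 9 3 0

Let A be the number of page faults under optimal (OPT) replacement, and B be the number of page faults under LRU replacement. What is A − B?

-1

Under OPT: F F F F . F . . . . . F F . . . → 7 faults.
Under LRU: F F F F . F . . . . . F F . . F → 8 faults.
A − B = 7 − 8 = -1.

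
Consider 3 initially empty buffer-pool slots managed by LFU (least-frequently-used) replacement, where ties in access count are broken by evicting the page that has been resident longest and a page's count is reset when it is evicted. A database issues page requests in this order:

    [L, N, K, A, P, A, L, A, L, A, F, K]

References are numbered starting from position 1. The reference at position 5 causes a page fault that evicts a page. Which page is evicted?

pos 1: L → miss, frames {L}
pos 2: N → miss, frames {L,N}
pos 3: K → miss, frames {L,N,K}
pos 4: A → miss, evict L, frames {N,K,A}
pos 5: P → miss, evict N, frames {K,A,P}
At position 5, page N is evicted.

N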